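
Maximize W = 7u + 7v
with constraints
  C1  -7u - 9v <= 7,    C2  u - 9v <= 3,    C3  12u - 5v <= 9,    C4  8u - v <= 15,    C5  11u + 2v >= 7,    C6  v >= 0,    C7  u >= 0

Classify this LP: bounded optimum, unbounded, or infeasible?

From the feasible point (33/14, 27/7), moving in the direction (0, 1) keeps every constraint satisfied while W increases without bound.

unbounded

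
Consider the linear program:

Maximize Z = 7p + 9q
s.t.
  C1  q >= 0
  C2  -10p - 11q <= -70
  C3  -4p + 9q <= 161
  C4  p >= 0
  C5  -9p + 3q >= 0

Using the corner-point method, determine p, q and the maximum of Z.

p = 7, q = 21, maximum Z = 238

Vertices and Z = 7p + 9q:
  (0, 70/11) → Z = 630/11
  (70/43, 210/43) → Z = 2380/43
  (0, 161/9) → Z = 161
  (7, 21) → Z = 238

At the optimal vertex, -4p + 9q = 161 and -9p + 3q = 0.
Solving simultaneously gives p = 7, q = 21.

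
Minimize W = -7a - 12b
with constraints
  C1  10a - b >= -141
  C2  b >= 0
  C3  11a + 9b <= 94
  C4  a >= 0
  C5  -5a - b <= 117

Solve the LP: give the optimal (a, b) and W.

Vertices and W = -7a - 12b:
  (94/11, 0) → W = -658/11
  (0, 0) → W = 0
  (0, 94/9) → W = -376/3

The binding constraints are 11a + 9b = 94 and a = 0.
Solving simultaneously gives a = 0, b = 94/9.

a = 0, b = 94/9, minimum W = -376/3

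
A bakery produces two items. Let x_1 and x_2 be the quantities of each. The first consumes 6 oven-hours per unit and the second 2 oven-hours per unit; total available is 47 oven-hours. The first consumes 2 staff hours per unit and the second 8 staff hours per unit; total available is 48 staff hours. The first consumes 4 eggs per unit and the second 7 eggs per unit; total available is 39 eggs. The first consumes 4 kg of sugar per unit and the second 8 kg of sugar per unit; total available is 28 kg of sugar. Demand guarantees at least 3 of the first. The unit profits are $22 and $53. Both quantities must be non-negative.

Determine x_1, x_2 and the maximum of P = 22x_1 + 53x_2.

x_1 = 3, x_2 = 2, maximum P = 172

Corner points and P = 22x_1 + 53x_2:
  (7, 0) → P = 154
  (3, 0) → P = 66
  (3, 2) → P = 172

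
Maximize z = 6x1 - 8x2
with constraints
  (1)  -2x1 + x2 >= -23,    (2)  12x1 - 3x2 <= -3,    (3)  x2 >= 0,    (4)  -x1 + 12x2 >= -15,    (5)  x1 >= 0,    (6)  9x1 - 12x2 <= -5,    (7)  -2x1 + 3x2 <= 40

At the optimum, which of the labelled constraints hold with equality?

Feasible corners and z = 6x1 - 8x2:
  (0, 1) → z = -8
  (37/10, 79/5) → z = -521/5
  (0, 40/3) → z = -320/3

The maximum is at (0, 1). Substituting into each constraint, equality holds for (2) and (5); the remaining constraints have slack.

(2) and (5)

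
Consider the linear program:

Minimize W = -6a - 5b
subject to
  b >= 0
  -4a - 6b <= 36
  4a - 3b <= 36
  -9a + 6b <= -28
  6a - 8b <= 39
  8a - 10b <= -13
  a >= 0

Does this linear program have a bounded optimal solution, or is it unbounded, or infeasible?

unbounded

From the feasible point (399/16, 85/4), moving in the direction (3, 4) keeps every constraint satisfied while W decreases without bound.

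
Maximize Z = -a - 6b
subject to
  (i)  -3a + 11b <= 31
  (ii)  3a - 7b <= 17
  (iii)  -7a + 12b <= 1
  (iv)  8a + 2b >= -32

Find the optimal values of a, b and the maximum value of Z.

a = -95/31, b = -116/31, maximum Z = 791/31

At the optimal vertex, 3a - 7b = 17 and 8a + 2b = -32.
Solving simultaneously gives a = -95/31, b = -116/31.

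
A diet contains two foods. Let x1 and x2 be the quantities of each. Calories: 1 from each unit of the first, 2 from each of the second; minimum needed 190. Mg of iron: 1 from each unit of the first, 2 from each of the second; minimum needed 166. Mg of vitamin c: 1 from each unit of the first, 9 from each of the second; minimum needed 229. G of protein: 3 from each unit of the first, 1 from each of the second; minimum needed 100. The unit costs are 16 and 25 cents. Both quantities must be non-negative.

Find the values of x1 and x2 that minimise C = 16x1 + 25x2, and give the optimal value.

x1 = 2, x2 = 94, minimum C = 2382

Corner points and C = 16x1 + 25x2:
  (0, 100) → C = 2500
  (229, 0) → C = 3664
  (1252/7, 39/7) → C = 3001
  (2, 94) → C = 2382
The feasible region is unbounded (it extends along (0, 1), (1, 0)), but C strictly increases along every unbounded feasible direction, so there is no improving ray and the minimum is attained at a vertex.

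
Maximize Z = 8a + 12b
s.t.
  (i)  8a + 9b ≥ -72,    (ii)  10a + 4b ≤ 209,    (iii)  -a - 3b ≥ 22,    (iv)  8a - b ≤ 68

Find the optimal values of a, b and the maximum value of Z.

a = 182/25, b = -244/25, maximum Z = -1472/25

Vertices and Z = 8a + 12b:
  (-6/5, -104/15) → Z = -464/5
  (27/4, -14) → Z = -114
  (182/25, -244/25) → Z = -1472/25

At the optimal vertex, -a - 3b = 22 and 8a - b = 68.
Solving simultaneously gives a = 182/25, b = -244/25.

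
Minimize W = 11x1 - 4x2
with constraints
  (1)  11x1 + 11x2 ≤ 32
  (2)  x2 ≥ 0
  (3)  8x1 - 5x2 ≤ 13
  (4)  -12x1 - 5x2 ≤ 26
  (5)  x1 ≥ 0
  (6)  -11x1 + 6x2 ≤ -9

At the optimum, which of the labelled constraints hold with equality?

(2) and (6)

Extreme points and W = 11x1 - 4x2:
  (303/143, 113/143) → W = 2881/143
  (291/187, 23/17) → W = 199/17
  (13/8, 0) → W = 143/8
  (9/11, 0) → W = 9

The minimum is at (9/11, 0). Substituting into each constraint, equality holds for (2) and (6); the remaining constraints have slack.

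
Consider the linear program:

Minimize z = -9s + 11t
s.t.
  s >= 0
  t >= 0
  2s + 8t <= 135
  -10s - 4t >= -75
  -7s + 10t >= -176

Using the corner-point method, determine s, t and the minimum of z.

At the optimal vertex, t = 0 and -10s - 4t = -75.
Solving simultaneously gives s = 15/2, t = 0.

s = 15/2, t = 0, minimum z = -135/2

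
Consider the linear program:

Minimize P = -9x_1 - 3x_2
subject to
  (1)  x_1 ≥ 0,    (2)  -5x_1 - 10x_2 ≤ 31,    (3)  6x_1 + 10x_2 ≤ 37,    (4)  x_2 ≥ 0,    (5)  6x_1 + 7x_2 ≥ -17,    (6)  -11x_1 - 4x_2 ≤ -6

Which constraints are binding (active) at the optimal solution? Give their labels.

(3) and (4)

Feasible corners and P = -9x_1 - 3x_2:
  (0, 37/10) → P = -111/10
  (0, 3/2) → P = -9/2
  (37/6, 0) → P = -111/2
  (6/11, 0) → P = -54/11

The minimum is at (37/6, 0). Substituting into each constraint, equality holds for (3) and (4); the remaining constraints have slack.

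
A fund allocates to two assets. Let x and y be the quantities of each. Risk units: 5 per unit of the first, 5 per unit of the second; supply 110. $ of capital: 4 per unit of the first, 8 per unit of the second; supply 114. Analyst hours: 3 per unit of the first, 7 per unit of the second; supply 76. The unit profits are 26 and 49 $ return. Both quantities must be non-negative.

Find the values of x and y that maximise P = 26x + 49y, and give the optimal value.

Vertices and P = 26x + 49y:
  (0, 0) → P = 0
  (0, 76/7) → P = 532
  (22, 0) → P = 572
  (39/2, 5/2) → P = 1259/2

x = 39/2, y = 5/2, maximum P = 1259/2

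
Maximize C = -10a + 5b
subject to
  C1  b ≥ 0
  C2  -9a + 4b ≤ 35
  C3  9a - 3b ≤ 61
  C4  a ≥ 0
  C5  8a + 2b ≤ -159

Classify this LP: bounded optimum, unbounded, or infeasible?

The boundaries b = 0 and 9a - 3b = 61 meet at (61/9, 0), but that point violates 8a + 2b ≤ -159. Every candidate vertex is excluded by some other constraint, so the feasible region is empty.

infeasible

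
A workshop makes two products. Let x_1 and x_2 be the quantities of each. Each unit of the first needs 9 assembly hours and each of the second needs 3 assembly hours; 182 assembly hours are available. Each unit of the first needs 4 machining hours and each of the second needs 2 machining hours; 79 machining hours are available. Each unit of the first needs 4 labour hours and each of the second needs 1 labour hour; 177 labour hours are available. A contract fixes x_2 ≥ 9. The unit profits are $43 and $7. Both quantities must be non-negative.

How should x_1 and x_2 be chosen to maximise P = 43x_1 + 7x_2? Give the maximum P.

x_1 = 61/4, x_2 = 9, maximum P = 2875/4

Extreme points and P = 43x_1 + 7x_2:
  (0, 79/2) → P = 553/2
  (0, 9) → P = 63
  (61/4, 9) → P = 2875/4

The optimum lies where 4x_1 + 2x_2 = 79 and x_2 = 9.
Solving simultaneously gives x_1 = 61/4, x_2 = 9.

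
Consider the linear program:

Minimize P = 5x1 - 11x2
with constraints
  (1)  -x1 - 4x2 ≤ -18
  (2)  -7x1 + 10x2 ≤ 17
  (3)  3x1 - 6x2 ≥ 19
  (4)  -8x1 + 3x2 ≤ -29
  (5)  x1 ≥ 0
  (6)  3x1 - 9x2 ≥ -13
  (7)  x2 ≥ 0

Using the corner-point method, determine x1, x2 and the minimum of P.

Feasible corners and P = 5x1 - 11x2:
  (92/9, 35/18) → P = 535/18
  (18, 0) → P = 90
  (83/3, 32/3) → P = 21
The feasible region is unbounded (it extends along (3, 1), (1, 0)), but P strictly increases along every unbounded feasible direction, so there is no improving ray and the minimum is attained at a vertex.

At the optimal vertex, 3x1 - 6x2 = 19 and 3x1 - 9x2 = -13.
Solving simultaneously gives x1 = 83/3, x2 = 32/3.

x1 = 83/3, x2 = 32/3, minimum P = 21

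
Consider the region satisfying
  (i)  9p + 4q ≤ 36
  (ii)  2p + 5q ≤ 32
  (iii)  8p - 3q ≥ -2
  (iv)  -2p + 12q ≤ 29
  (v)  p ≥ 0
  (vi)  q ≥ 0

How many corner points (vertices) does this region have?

5

Pairwise boundary intersections that survive every other constraint:
  (79/29, 333/116)
  (4, 0)
  (7/10, 38/15)
  (0, 2/3)
  (0, 0)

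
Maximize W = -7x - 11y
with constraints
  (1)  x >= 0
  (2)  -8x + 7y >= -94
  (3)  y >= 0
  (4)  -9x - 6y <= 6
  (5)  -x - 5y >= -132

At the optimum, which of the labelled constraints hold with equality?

(1) and (3)

Feasible corners and W = -7x - 11y:
  (0, 0) → W = 0
  (0, 132/5) → W = -1452/5
  (47/4, 0) → W = -329/4
  (1394/47, 962/47) → W = -20340/47

The maximum is at (0, 0). Substituting into each constraint, equality holds for (1) and (3); the remaining constraints have slack.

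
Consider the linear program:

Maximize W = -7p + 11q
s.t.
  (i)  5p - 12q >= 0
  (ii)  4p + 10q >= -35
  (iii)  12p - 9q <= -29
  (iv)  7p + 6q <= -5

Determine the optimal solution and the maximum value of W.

p = -30/7, q = -25/14, maximum W = 145/14

Corner points and W = -7p + 11q:
  (-30/7, -25/14) → W = 145/14
  (-116/33, -145/99) → W = 841/99
  (-605/156, -76/39) → W = 297/52

The optimum lies where 5p - 12q = 0 and 4p + 10q = -35.
Solving simultaneously gives p = -30/7, q = -25/14.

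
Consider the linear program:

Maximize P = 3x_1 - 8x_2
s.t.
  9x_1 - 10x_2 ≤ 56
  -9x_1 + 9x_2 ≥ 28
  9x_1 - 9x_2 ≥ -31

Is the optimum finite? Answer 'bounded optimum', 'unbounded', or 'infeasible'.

Feasible corners and P = 3x_1 - 8x_2:
  (-784/9, -84) → P = 1232/3
  (-814/9, -87) → P = 1274/3
The feasible region has finitely many vertices and no improving ray; the maximum is 1274/3 at (-814/9, -87).

bounded optimum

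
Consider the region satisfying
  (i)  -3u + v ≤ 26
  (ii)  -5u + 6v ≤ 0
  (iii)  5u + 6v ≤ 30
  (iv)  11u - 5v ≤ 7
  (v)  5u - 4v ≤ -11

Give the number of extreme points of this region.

Intersecting each pair of boundary lines and keeping only the points that satisfy every inequality leaves:
  (-12, -10)
  (-93/7, -97/7)
  (-33/5, -11/2)

3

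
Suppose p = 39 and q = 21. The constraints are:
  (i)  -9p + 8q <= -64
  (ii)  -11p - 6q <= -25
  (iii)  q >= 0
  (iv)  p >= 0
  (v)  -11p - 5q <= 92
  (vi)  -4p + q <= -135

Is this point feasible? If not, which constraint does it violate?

(i): -183 ≤ -64 ✓
(ii): -555 ≤ -25 ✓
(iii): 21 ≥ 0 ✓
(iv): 39 ≥ 0 ✓
(v): -534 ≤ 92 ✓
(vi): -135 ≤ -135 ✓

feasible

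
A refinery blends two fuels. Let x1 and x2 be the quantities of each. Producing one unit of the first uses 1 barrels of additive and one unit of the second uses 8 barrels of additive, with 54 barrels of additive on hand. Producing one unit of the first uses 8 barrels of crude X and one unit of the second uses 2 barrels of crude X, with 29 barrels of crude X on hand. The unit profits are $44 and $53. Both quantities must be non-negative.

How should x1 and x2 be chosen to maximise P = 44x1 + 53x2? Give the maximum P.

Corner points and P = 44x1 + 53x2:
  (0, 0) → P = 0
  (0, 27/4) → P = 1431/4
  (29/8, 0) → P = 319/2
  (2, 13/2) → P = 865/2

At the optimal vertex, x1 + 8x2 = 54 and 8x1 + 2x2 = 29.
Solving simultaneously gives x1 = 2, x2 = 13/2.

x1 = 2, x2 = 13/2, maximum P = 865/2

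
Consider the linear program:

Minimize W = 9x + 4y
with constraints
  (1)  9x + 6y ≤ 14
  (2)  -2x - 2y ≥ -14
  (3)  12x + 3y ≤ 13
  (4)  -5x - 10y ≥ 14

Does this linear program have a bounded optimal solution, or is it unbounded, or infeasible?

From the feasible point (172/105, -233/105), moving in the direction (3, -12) keeps every constraint satisfied while W decreases without bound.

unbounded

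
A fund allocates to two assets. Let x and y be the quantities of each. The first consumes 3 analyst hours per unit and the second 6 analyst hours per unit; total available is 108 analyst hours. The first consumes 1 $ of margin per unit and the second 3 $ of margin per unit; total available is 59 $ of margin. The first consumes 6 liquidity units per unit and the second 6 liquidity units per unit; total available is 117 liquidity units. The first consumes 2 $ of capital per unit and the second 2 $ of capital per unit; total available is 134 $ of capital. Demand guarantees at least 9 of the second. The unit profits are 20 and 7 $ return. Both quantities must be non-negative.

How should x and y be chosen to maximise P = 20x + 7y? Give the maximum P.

Extreme points and P = 20x + 7y:
  (0, 18) → P = 126
  (0, 9) → P = 63
  (3, 33/2) → P = 351/2
  (21/2, 9) → P = 273

The optimum lies where 6x + 6y = 117 and y = 9.
Solving simultaneously gives x = 21/2, y = 9.

x = 21/2, y = 9, maximum P = 273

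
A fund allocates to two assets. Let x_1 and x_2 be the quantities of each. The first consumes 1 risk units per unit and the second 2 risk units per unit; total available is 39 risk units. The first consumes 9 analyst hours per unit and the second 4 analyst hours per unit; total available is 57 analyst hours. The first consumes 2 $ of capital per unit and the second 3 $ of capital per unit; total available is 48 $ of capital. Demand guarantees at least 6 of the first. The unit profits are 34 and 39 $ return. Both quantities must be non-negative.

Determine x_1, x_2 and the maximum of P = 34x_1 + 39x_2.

Extreme points and P = 34x_1 + 39x_2:
  (19/3, 0) → P = 646/3
  (6, 0) → P = 204
  (6, 3/4) → P = 933/4

At the optimal vertex, 9x_1 + 4x_2 = 57 and x_1 = 6.
Solving simultaneously gives x_1 = 6, x_2 = 3/4.

x_1 = 6, x_2 = 3/4, maximum P = 933/4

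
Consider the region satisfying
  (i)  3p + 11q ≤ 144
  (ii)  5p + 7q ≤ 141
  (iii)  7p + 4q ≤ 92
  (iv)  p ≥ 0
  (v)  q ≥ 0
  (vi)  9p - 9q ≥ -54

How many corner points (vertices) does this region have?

5

The feasible vertices (each the meet of two boundaries and inside every other half-plane) are:
  (436/65, 732/65)
  (39/7, 81/7)
  (92/7, 0)
  (0, 0)
  (0, 6)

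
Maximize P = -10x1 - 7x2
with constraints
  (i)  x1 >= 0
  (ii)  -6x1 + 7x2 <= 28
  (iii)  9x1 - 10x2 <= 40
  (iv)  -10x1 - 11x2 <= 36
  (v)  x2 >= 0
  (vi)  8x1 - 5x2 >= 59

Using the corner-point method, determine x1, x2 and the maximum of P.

x1 = 78/7, x2 = 211/35, maximum P = -5377/35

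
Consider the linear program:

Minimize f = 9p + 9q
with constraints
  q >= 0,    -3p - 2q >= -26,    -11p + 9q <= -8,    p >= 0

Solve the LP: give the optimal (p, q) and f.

p = 8/11, q = 0, minimum f = 72/11

At the optimal vertex, q = 0 and -11p + 9q = -8.
Solving simultaneously gives p = 8/11, q = 0.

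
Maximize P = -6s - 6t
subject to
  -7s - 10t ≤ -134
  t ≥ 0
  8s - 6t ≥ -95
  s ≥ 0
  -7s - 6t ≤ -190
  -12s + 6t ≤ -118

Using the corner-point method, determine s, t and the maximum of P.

s = 190/7, t = 0, maximum P = -1140/7

Extreme points and P = -6s - 6t:
  (190/7, 0) → P = -1140/7
  (213/4, 521/6) → P = -1681/2
  (308/19, 727/57) → P = -3302/19
The feasible region is unbounded (it extends along (3, 4), (1, 0)), but P strictly decreases along every unbounded feasible direction, so there is no improving ray and the maximum is attained at a vertex.

The optimum lies where t = 0 and -7s - 6t = -190.
Solving simultaneously gives s = 190/7, t = 0.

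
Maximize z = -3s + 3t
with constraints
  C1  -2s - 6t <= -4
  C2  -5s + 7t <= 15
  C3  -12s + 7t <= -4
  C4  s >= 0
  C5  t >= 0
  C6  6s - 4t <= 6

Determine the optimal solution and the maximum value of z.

s = 19/7, t = 200/49, maximum z = 201/49

Extreme points and z = -3s + 3t:
  (26/43, 20/43) → z = -18/43
  (13/11, 3/11) → z = -30/11
  (19/7, 200/49) → z = 201/49
  (51/11, 60/11) → z = 27/11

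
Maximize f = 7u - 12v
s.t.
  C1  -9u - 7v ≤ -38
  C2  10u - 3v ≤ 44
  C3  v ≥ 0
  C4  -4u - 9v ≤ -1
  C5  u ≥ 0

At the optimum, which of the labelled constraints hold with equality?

Corner points and f = 7u - 12v:
  (38/9, 0) → f = 266/9
  (0, 38/7) → f = -456/7
  (22/5, 0) → f = 154/5
The feasible region is unbounded (it extends along (0, 1), (3, 10)), but f strictly decreases along every unbounded feasible direction, so there is no improving ray and the maximum is attained at a vertex.

The maximum is at (22/5, 0). Substituting into each constraint, equality holds for C2 and C3; the remaining constraints have slack.

C2 and C3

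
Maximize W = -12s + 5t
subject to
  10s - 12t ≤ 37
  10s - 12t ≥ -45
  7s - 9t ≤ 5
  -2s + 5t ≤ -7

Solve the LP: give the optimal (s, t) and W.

The optimum lies where 10s - 12t = -45 and 7s - 9t = 5.
Solving simultaneously gives s = -155/2, t = -365/6.

s = -155/2, t = -365/6, maximum W = 3755/6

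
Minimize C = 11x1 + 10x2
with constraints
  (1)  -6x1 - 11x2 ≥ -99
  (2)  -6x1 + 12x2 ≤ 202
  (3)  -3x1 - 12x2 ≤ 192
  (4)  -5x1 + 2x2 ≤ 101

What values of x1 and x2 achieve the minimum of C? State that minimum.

x1 = -266/11, x2 = -219/22, minimum C = -4021/11

Feasible corners and C = 11x1 + 10x2:
  (-517/69, 301/23) → C = 3343/69
  (1100/13, -483/13) → C = 7270/13
  (-101/6, 101/12) → C = -101
  (-266/11, -219/22) → C = -4021/11

The binding constraints are -3x1 - 12x2 = 192 and -5x1 + 2x2 = 101.
Solving simultaneously gives x1 = -266/11, x2 = -219/22.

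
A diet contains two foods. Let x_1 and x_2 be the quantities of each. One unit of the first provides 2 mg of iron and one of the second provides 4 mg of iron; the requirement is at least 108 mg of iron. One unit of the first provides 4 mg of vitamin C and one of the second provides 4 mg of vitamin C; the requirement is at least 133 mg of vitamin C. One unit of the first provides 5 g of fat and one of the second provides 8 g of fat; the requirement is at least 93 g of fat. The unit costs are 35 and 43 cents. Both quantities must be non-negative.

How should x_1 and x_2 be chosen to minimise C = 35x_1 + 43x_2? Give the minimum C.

Feasible corners and C = 35x_1 + 43x_2:
  (0, 133/4) → C = 5719/4
  (54, 0) → C = 1890
  (25/2, 83/4) → C = 5319/4
The feasible region is unbounded (it extends along (0, 1), (1, 0)), but C strictly increases along every unbounded feasible direction, so there is no improving ray and the minimum is attained at a vertex.

At the optimal vertex, 2x_1 + 4x_2 = 108 and 4x_1 + 4x_2 = 133.
Solving simultaneously gives x_1 = 25/2, x_2 = 83/4.

x_1 = 25/2, x_2 = 83/4, minimum C = 5319/4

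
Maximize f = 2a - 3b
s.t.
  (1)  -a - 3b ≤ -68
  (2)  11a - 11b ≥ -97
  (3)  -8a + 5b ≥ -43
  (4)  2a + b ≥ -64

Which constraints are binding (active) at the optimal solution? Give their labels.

(1) and (3)

Corner points and f = 2a - 3b:
  (457/44, 845/44) → f = -1621/44
  (469/29, 501/29) → f = -565/29
  (958/33, 1249/33) → f = -1831/33

The maximum is at (469/29, 501/29). Substituting into each constraint, equality holds for (1) and (3); the remaining constraints have slack.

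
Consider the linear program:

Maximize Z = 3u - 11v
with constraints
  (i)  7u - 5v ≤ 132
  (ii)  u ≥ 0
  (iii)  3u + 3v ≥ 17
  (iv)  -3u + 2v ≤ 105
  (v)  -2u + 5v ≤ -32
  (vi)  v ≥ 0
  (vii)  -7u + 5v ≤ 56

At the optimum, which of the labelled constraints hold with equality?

Vertices and Z = 3u - 11v:
  (20, 8/5) → Z = 212/5
  (132/7, 0) → Z = 396/7
  (16, 0) → Z = 48

The maximum is at (132/7, 0). Substituting into each constraint, equality holds for (i) and (vi); the remaining constraints have slack.

(i) and (vi)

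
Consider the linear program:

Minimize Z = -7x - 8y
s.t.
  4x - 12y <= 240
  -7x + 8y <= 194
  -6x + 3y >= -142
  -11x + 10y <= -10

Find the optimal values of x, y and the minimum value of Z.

x = 1390/27, y = 1502/27, minimum Z = -21746/27

Corner points and Z = -7x - 8y:
  (82/5, -218/15) → Z = 22/15
  (-570/23, -650/23) → Z = 9190/23
  (1390/27, 1502/27) → Z = -21746/27

At the optimal vertex, -6x + 3y = -142 and -11x + 10y = -10.
Solving simultaneously gives x = 1390/27, y = 1502/27.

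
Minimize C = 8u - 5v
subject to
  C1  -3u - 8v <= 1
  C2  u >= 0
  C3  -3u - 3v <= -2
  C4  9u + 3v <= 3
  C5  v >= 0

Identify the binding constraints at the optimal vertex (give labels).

Corner points and C = 8u - 5v:
  (0, 2/3) → C = -10/3
  (0, 1) → C = -5
  (1/6, 1/2) → C = -7/6

The minimum is at (0, 1). Substituting into each constraint, equality holds for C2 and C4; the remaining constraints have slack.

C2 and C4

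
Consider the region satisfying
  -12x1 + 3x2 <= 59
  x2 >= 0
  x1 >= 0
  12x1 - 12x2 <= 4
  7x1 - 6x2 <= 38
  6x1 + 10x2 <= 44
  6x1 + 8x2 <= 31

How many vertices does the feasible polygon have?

Pairwise boundary intersections that survive every other constraint:
  (0, 0)
  (1/3, 0)
  (0, 31/8)
  (101/42, 29/14)

4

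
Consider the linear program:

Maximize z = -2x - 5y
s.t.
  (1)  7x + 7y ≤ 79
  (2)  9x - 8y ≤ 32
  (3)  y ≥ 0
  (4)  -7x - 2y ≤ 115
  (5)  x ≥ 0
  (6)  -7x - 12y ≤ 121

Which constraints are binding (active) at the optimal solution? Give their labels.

(3) and (5)

Feasible corners and z = -2x - 5y:
  (856/119, 487/119) → z = -4147/119
  (0, 79/7) → z = -395/7
  (32/9, 0) → z = -64/9
  (0, 0) → z = 0

The maximum is at (0, 0). Substituting into each constraint, equality holds for (3) and (5); the remaining constraints have slack.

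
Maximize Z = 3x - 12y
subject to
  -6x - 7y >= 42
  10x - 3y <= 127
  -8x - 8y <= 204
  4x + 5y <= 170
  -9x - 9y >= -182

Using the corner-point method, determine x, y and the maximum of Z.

The optimum lies where 10x - 3y = 127 and -8x - 8y = 204.
Solving simultaneously gives x = 101/26, y = -382/13.

x = 101/26, y = -382/13, maximum Z = 9471/26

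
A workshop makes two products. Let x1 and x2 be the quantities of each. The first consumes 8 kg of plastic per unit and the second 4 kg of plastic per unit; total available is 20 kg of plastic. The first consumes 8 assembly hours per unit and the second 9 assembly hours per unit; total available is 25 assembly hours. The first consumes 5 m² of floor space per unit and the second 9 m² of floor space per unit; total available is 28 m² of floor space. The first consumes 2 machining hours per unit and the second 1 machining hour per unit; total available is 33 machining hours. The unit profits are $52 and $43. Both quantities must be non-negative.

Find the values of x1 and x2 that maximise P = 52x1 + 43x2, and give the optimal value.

x1 = 2, x2 = 1, maximum P = 147

Vertices and P = 52x1 + 43x2:
  (0, 0) → P = 0
  (0, 25/9) → P = 1075/9
  (5/2, 0) → P = 130
  (2, 1) → P = 147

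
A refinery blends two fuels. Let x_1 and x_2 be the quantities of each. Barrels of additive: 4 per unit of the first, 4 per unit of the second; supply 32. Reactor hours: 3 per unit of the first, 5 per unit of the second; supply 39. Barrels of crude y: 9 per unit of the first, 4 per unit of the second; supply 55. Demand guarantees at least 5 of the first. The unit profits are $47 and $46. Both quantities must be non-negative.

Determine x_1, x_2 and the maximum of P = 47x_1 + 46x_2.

Corner points and P = 47x_1 + 46x_2:
  (55/9, 0) → P = 2585/9
  (5, 0) → P = 235
  (5, 5/2) → P = 350

The optimum lies where 9x_1 + 4x_2 = 55 and x_1 = 5.
Solving simultaneously gives x_1 = 5, x_2 = 5/2.

x_1 = 5, x_2 = 5/2, maximum P = 350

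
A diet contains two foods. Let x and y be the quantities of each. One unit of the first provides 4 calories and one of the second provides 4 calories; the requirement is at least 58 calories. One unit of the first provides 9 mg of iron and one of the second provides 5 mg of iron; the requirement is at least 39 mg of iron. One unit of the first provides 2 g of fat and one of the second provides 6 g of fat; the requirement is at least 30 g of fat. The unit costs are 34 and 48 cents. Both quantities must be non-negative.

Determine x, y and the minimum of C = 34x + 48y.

Vertices and C = 34x + 48y:
  (0, 29/2) → C = 696
  (15, 0) → C = 510
  (57/4, 1/4) → C = 993/2
The feasible region is unbounded (it extends along (0, 1), (1, 0)), but C strictly increases along every unbounded feasible direction, so there is no improving ray and the minimum is attained at a vertex.

x = 57/4, y = 1/4, minimum C = 993/2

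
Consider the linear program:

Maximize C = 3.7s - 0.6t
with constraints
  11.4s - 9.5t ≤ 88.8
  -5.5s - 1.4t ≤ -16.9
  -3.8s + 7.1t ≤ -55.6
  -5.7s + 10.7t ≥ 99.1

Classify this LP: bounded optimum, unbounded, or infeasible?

infeasible

The boundaries 11.4s - 9.5t = 88.8 and -5.7s + 10.7t = 99.1 meet at (27023/969, 410/17), but that point violates -3.8s + 7.1t ≤ -55.6. Every candidate vertex is excluded by some other constraint, so the feasible region is empty.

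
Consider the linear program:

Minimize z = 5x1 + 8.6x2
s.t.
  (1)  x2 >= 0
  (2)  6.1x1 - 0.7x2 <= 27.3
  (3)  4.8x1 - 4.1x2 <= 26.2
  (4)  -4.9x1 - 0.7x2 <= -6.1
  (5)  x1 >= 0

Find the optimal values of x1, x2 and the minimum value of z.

Feasible corners and z = 5x1 + 8.6x2:
  (273/61, 0) → z = 1365/61
  (61/49, 0) → z = 305/49
  (0, 61/7) → z = 2623/35
The feasible region is unbounded (it extends along (0, 1), (7, 61)), but z strictly increases along every unbounded feasible direction, so there is no improving ray and the minimum is attained at a vertex.

x1 = 61/49, x2 = 0, minimum z = 305/49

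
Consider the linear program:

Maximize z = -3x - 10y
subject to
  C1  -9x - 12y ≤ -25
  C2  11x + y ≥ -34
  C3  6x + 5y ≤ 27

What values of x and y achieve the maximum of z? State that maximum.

Extreme points and z = -3x - 10y:
  (-433/123, 581/123) → z = -4511/123
  (199/27, -31/9) → z = 37/3
  (-197/49, 501/49) → z = -4419/49

The optimum lies where -9x - 12y = -25 and 6x + 5y = 27.
Solving simultaneously gives x = 199/27, y = -31/9.

x = 199/27, y = -31/9, maximum z = 37/3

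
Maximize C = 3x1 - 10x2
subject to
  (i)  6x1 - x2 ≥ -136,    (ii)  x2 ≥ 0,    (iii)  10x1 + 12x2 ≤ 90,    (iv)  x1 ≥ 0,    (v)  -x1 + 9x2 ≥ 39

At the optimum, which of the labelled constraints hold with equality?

Feasible corners and C = 3x1 - 10x2:
  (0, 15/2) → C = -75
  (57/17, 80/17) → C = -37
  (0, 13/3) → C = -130/3

The maximum is at (57/17, 80/17). Substituting into each constraint, equality holds for (iii) and (v); the remaining constraints have slack.

(iii) and (v)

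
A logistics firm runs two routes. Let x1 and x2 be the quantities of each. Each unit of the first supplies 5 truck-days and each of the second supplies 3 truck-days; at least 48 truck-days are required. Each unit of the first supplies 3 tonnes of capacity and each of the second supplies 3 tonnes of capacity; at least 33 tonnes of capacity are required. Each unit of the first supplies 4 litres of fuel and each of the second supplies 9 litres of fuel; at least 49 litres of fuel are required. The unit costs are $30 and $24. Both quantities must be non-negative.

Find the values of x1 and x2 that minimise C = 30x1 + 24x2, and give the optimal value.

x1 = 15/2, x2 = 7/2, minimum C = 309

Feasible corners and C = 30x1 + 24x2:
  (0, 16) → C = 384
  (49/4, 0) → C = 735/2
  (15/2, 7/2) → C = 309
  (10, 1) → C = 324
The feasible region is unbounded (it extends along (0, 1), (1, 0)), but C strictly increases along every unbounded feasible direction, so there is no improving ray and the minimum is attained at a vertex.

At the optimal vertex, 5x1 + 3x2 = 48 and 3x1 + 3x2 = 33.
Solving simultaneously gives x1 = 15/2, x2 = 7/2.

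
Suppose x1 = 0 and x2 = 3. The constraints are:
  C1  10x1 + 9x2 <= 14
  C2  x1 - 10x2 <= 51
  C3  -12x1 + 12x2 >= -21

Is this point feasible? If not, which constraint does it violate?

not feasible — violates C1

Constraint C1: 10x1 + 9x2 = 27, which is not ≤ 14. All other constraints are satisfied.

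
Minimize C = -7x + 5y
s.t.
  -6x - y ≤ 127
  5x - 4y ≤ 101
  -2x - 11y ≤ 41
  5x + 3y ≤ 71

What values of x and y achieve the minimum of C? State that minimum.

Corner points and C = -7x + 5y:
  (-339/16, 1/8) → C = 2383/16
  (-452/13, 1061/13) → C = 8469/13
  (947/63, -407/63) → C = -2888/21
  (587/35, -30/7) → C = -4859/35

The binding constraints are 5x - 4y = 101 and 5x + 3y = 71.
Solving simultaneously gives x = 587/35, y = -30/7.

x = 587/35, y = -30/7, minimum C = -4859/35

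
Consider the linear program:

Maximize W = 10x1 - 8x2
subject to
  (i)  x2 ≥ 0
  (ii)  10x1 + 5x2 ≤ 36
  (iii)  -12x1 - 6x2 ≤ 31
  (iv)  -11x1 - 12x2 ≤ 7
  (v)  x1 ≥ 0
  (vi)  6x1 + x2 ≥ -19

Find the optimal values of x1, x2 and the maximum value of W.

x1 = 18/5, x2 = 0, maximum W = 36

Corner points and W = 10x1 - 8x2:
  (18/5, 0) → W = 36
  (0, 0) → W = 0
  (0, 36/5) → W = -288/5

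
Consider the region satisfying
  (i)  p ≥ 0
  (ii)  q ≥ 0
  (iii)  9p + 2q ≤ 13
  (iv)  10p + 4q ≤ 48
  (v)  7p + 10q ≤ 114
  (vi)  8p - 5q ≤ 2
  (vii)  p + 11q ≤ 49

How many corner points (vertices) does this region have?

5

The feasible vertices (each the meet of two boundaries and inside every other half-plane) are:
  (0, 0)
  (0, 49/11)
  (1/4, 0)
  (69/61, 86/61)
  (45/97, 428/97)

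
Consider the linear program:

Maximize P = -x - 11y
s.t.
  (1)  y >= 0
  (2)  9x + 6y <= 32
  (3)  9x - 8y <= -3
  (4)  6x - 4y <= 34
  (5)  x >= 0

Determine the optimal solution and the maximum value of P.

Feasible corners and P = -x - 11y:
  (17/9, 5/2) → P = -529/18
  (0, 16/3) → P = -176/3
  (0, 3/8) → P = -33/8

The binding constraints are 9x - 8y = -3 and x = 0.
Solving simultaneously gives x = 0, y = 3/8.

x = 0, y = 3/8, maximum P = -33/8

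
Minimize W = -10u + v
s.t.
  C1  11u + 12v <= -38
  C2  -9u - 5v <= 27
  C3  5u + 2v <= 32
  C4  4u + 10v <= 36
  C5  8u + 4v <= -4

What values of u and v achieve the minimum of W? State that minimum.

u = 22, v = -45, minimum W = -265

Corner points and W = -10u + v:
  (-134/53, -45/53) → W = 1295/53
  (2, -5) → W = -25
  (22, -45) → W = -265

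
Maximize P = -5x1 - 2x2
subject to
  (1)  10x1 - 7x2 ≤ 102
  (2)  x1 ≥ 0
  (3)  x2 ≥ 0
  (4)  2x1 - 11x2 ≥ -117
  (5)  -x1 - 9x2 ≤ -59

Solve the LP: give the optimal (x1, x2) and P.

Feasible corners and P = -5x1 - 2x2:
  (647/32, 229/16) → P = -4151/32
  (1331/97, 488/97) → P = -7631/97
  (0, 117/11) → P = -234/11
  (0, 59/9) → P = -118/9

The optimum lies where x1 = 0 and -x1 - 9x2 = -59.
Solving simultaneously gives x1 = 0, x2 = 59/9.

x1 = 0, x2 = 59/9, maximum P = -118/9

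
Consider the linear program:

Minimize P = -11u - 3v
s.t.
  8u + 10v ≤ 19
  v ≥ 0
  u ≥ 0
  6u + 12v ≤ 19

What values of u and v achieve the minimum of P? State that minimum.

Corner points and P = -11u - 3v:
  (19/8, 0) → P = -209/8
  (19/18, 19/18) → P = -133/9
  (0, 0) → P = 0
  (0, 19/12) → P = -19/4

u = 19/8, v = 0, minimum P = -209/8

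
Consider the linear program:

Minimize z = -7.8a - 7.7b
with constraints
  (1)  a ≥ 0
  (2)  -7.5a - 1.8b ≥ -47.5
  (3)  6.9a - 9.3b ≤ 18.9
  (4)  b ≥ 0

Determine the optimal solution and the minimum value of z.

a = 0, b = 475/18, minimum z = -7315/36

The optimum lies where a = 0 and -7.5a - 1.8b = -47.5.
Solving simultaneously gives a = 0, b = 475/18.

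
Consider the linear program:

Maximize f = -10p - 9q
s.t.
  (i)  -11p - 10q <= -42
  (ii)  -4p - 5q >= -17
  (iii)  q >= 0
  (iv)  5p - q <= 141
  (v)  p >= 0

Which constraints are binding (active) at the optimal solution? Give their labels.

(i) and (ii)

Extreme points and f = -10p - 9q:
  (8/3, 19/15) → f = -571/15
  (42/11, 0) → f = -420/11
  (17/4, 0) → f = -85/2

The maximum is at (8/3, 19/15). Substituting into each constraint, equality holds for (i) and (ii); the remaining constraints have slack.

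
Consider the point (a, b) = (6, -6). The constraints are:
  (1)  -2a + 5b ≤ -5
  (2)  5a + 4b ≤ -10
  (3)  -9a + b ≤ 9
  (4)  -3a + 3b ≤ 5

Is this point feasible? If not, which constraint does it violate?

Constraint (2): 5a + 4b = 6, which is not ≤ -10. All other constraints are satisfied.

not feasible — violates (2)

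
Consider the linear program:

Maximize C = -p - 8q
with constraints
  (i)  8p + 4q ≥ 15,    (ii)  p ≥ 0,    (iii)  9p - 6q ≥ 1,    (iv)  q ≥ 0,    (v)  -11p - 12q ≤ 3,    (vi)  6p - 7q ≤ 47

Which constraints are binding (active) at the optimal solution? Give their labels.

Corner points and C = -p - 8q:
  (47/42, 127/84) → C = -185/14
  (15/8, 0) → C = -15/8
  (47/6, 0) → C = -47/6
The feasible region is unbounded (it extends along (2, 3), (7, 6)), but C strictly decreases along every unbounded feasible direction, so there is no improving ray and the maximum is attained at a vertex.

The maximum is at (15/8, 0). Substituting into each constraint, equality holds for (i) and (iv); the remaining constraints have slack.

(i) and (iv)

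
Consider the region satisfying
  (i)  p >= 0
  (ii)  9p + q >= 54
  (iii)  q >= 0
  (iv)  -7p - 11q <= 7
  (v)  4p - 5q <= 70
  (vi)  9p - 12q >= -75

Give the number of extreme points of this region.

The feasible vertices (each the meet of two boundaries and inside every other half-plane) are:
  (6, 0)
  (191/39, 129/13)
  (35/2, 0)
  (405, 310)

4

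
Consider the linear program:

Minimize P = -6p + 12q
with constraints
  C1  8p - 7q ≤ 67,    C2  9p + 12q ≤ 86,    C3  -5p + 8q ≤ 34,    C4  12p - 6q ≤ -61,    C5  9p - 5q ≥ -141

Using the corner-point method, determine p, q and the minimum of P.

Feasible corners and P = -6p + 12q:
  (-829/36, -323/9) → P = -585/2
  (-1322/23, -1731/23) → P = -12840/23
  (-142/33, 103/66) → P = 490/11
  (-958/47, -399/47) → P = 960/47

p = -1322/23, q = -1731/23, minimum P = -12840/23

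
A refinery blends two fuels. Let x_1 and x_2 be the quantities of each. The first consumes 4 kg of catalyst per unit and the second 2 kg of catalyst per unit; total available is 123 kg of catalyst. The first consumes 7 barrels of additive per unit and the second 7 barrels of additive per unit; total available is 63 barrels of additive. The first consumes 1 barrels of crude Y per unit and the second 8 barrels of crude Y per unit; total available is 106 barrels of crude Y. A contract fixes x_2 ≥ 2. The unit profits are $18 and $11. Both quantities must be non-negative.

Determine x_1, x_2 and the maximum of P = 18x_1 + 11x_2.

x_1 = 7, x_2 = 2, maximum P = 148

Feasible corners and P = 18x_1 + 11x_2:
  (0, 9) → P = 99
  (0, 2) → P = 22
  (7, 2) → P = 148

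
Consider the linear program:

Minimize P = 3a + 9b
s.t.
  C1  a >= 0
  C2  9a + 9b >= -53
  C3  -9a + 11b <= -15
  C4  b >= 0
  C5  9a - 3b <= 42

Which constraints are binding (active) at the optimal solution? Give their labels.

C3 and C4

Extreme points and P = 3a + 9b:
  (5/3, 0) → P = 5
  (139/24, 27/8) → P = 191/4
  (14/3, 0) → P = 14

The minimum is at (5/3, 0). Substituting into each constraint, equality holds for C3 and C4; the remaining constraints have slack.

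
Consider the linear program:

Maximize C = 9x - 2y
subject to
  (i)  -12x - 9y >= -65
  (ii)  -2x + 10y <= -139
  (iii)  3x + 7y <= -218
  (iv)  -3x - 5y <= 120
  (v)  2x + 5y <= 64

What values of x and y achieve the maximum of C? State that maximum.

x = 1405/33, y = -545/11, maximum C = 5305/11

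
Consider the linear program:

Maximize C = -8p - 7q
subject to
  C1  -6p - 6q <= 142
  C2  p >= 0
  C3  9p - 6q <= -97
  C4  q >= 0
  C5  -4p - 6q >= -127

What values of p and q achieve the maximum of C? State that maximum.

Extreme points and C = -8p - 7q:
  (0, 97/6) → C = -679/6
  (0, 127/6) → C = -889/6
  (30/13, 1531/78) → C = -12157/78

The optimum lies where p = 0 and 9p - 6q = -97.
Solving simultaneously gives p = 0, q = 97/6.

p = 0, q = 97/6, maximum C = -679/6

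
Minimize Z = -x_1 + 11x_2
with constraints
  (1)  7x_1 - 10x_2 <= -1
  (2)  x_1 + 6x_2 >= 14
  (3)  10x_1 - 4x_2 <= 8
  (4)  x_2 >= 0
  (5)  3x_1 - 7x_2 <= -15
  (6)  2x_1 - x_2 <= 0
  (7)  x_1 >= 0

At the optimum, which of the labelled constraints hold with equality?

Corner points and Z = -x_1 + 11x_2:
  (8/25, 57/25) → Z = 619/25
  (0, 7/3) → Z = 77/3
  (4, 8) → Z = 84
  (15/11, 30/11) → Z = 315/11
The feasible region is unbounded (it extends along (0, 1), (2, 5)), but Z strictly increases along every unbounded feasible direction, so there is no improving ray and the minimum is attained at a vertex.

The minimum is at (8/25, 57/25). Substituting into each constraint, equality holds for (2) and (5); the remaining constraints have slack.

(2) and (5)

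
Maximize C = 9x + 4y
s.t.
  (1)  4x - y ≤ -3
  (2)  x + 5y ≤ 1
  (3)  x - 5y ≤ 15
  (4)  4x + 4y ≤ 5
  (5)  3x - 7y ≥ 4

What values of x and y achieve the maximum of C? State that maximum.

x = -1, y = -1, maximum C = -13

Vertices and C = 9x + 4y:
  (-30/19, -63/19) → C = -522/19
  (-1, -1) → C = -13
  (-85/8, -41/8) → C = -929/8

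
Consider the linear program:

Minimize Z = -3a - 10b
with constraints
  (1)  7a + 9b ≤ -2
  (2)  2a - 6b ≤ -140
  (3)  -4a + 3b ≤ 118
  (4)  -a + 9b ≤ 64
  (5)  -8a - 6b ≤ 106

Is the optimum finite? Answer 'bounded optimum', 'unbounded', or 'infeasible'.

infeasible

The boundaries 7a + 9b = -2 and -a + 9b = 64 meet at (-33/4, 223/36), but that point violates 2a - 6b ≤ -140. Every candidate vertex is excluded by some other constraint, so the feasible region is empty.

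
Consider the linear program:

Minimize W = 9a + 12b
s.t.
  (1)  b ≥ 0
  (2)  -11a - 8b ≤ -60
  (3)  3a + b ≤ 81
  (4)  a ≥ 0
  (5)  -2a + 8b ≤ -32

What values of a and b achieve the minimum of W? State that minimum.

The binding constraints are b = 0 and -2a + 8b = -32.
Solving simultaneously gives a = 16, b = 0.

a = 16, b = 0, minimum W = 144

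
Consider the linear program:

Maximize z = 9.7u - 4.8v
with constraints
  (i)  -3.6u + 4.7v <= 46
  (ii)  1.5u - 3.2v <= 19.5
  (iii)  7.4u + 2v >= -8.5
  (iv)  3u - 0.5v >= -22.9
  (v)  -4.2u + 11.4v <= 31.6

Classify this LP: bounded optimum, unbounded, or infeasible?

bounded optimum

Feasible corners and z = 9.7u - 4.8v:
  (295/667, -15705/2668) → z = 43415/1334
  (16171/183, 2155/61) → z = 1258267/1830
  (-8005/4638, 9907/4638) → z = -1252021/46380
The feasible region has finitely many vertices and no improving ray; the maximum is 1258267/1830 at (16171/183, 2155/61).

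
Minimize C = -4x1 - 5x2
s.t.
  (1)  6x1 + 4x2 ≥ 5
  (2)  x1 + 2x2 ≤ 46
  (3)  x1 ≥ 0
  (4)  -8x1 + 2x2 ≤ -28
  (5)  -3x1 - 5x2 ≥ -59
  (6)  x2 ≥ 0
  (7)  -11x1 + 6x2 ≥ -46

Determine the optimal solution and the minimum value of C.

x1 = 8, x2 = 7, minimum C = -67

Extreme points and C = -4x1 - 5x2:
  (129/23, 194/23) → C = -1486/23
  (7/2, 0) → C = -14
  (8, 7) → C = -67
  (46/11, 0) → C = -184/11

The optimum lies where -3x1 - 5x2 = -59 and -11x1 + 6x2 = -46.
Solving simultaneously gives x1 = 8, x2 = 7.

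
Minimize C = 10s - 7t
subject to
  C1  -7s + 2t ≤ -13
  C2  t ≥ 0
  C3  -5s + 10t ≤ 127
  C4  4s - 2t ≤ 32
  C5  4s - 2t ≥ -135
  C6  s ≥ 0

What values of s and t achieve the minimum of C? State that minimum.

s = 32/5, t = 159/10, minimum C = -473/10

Feasible corners and C = 10s - 7t:
  (13/7, 0) → C = 130/7
  (32/5, 159/10) → C = -473/10
  (8, 0) → C = 80
  (287/15, 334/15) → C = 532/15

The binding constraints are -7s + 2t = -13 and -5s + 10t = 127.
Solving simultaneously gives s = 32/5, t = 159/10.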